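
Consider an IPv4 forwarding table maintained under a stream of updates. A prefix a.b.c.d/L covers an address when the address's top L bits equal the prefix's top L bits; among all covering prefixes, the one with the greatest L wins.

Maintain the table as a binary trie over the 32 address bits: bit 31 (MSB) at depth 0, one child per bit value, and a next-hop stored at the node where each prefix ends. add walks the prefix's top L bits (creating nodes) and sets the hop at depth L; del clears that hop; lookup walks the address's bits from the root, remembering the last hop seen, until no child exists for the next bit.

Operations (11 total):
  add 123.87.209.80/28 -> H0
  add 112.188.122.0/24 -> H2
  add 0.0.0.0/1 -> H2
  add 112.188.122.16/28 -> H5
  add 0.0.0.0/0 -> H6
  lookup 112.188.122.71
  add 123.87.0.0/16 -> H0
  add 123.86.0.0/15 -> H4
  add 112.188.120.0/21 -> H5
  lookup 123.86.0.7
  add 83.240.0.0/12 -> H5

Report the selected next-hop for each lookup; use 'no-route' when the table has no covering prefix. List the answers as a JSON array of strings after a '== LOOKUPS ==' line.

Apply in order:
  add 123.87.209.80/28 -> H0 at depth 28
  add 112.188.122.0/24 -> H2 at depth 24
  add 0.0.0.0/1 -> H2 at depth 1
  add 112.188.122.16/28 -> H5 at depth 28
  add 0.0.0.0/0 -> H6 at depth 0
  Q 112.188.122.71: descend 0111000010111100011110100 ; hops seen [H6,H2,H2] ; pick H2
  add 123.87.0.0/16 -> H0 at depth 16
  add 123.86.0.0/15 -> H4 at depth 15
  add 112.188.120.0/21 -> H5 at depth 21
  Q 123.86.0.7: descend 011110110101011 ; hops seen [H6,H2,H4] ; pick H4
  add 83.240.0.0/12 -> H5 at depth 12

== LOOKUPS ==
["H2","H4"]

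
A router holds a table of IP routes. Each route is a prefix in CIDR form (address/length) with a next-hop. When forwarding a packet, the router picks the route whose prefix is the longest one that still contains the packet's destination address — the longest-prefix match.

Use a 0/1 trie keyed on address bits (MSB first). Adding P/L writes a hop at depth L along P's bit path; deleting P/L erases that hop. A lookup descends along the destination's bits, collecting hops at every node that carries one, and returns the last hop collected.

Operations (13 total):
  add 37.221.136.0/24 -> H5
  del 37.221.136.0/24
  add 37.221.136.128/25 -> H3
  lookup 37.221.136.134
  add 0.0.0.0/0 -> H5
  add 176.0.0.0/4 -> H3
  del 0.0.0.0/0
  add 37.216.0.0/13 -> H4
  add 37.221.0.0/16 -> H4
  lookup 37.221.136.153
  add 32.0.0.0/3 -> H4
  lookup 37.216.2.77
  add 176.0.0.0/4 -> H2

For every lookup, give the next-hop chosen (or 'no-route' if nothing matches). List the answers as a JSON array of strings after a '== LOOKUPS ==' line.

Trace:
  + 37.221.136.0/24 (H5) depth=24
  - 37.221.136.0/24 clear@24
  + 37.221.136.128/25 (H3) depth=25
  lookup 37.221.136.134: bits 0010010111011101100010001 walk d0:-→d1:-→d2:-→d3:-→d4:-→d5:-→d6:-→d7:-→d8:-→d9:-→d10:-→d11:-→d12:-→d13:-→d14:-→d15:-→d16:-→d17:-→d18:-→d19:-→d20:-→d21:-→d22:-→d23:-→d24:-→d25:H3 -> H3
  + 0.0.0.0/0 (H5) depth=0
  + 176.0.0.0/4 (H3) depth=4
  - 0.0.0.0/0 clear@0
  + 37.216.0.0/13 (H4) depth=13
  + 37.221.0.0/16 (H4) depth=16
  lookup 37.221.136.153: bits 0010010111011101100010001 walk d0:-→d1:-→d2:-→d3:-→d4:-→d5:-→d6:-→d7:-→d8:-→d9:-→d10:-→d11:-→d12:-→d13:H4→d14:-→d15:-→d16:H4→d17:-→d18:-→d19:-→d20:-→d21:-→d22:-→d23:-→d24:-→d25:H3 -> H3
  + 32.0.0.0/3 (H4) depth=3
  lookup 37.216.2.77: bits 0010010111011 walk d0:-→d1:-→d2:-→d3:H4→d4:-→d5:-→d6:-→d7:-→d8:-→d9:-→d10:-→d11:-→d12:-→d13:H4 -> H4
  + 176.0.0.0/4 (H2) depth=4

== LOOKUPS ==
["H3","H3","H4"]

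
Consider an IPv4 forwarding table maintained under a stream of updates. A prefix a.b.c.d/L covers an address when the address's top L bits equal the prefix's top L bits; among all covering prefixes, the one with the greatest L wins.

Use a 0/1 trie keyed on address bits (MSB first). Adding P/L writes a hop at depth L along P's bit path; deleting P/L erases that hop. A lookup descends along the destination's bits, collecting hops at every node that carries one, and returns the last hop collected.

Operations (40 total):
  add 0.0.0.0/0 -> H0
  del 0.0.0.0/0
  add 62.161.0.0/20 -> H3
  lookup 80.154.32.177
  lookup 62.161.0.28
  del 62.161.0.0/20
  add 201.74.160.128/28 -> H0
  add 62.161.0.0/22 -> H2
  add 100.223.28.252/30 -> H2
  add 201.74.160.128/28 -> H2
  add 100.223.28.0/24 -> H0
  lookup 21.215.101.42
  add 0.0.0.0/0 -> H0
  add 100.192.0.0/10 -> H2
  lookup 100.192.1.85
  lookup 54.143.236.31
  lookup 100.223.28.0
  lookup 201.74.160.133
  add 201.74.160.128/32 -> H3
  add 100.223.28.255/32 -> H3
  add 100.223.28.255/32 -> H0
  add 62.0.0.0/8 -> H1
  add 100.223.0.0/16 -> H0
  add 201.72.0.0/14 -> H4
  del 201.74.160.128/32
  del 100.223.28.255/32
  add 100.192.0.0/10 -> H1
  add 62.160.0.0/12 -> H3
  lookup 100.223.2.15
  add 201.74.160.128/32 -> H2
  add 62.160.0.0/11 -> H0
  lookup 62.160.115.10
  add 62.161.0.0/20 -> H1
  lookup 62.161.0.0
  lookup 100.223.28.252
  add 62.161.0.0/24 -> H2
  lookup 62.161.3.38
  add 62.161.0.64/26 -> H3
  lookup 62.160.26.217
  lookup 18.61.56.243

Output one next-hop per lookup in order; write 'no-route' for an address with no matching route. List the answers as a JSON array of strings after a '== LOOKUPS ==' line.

Process each operation:
  + 0.0.0.0/0 (H0) depth=0
  del 0.0.0.0/0 (clear depth 0)
  + 62.161.0.0/20 (H3) depth=20
  Q 80.154.32.177: descend 0 ; hops seen [∅] ; pick no-route
  Q 62.161.0.28: descend 00111110101000010000 ; hops seen [H3] ; pick H3
  del 62.161.0.0/20 (clear depth 20)
  + 201.74.160.128/28 (H0) depth=28
  + 62.161.0.0/22 (H2) depth=22
  + 100.223.28.252/30 (H2) depth=30
  + 201.74.160.128/28 (H2) depth=28
  + 100.223.28.0/24 (H0) depth=24
  Q 21.215.101.42: descend 00 ; hops seen [∅] ; pick no-route
  + 0.0.0.0/0 (H0) depth=0
  + 100.192.0.0/10 (H2) depth=10
  Q 100.192.1.85: descend 01100100110 ; hops seen [H0,H2] ; pick H2
  Q 54.143.236.31: descend 0011 ; hops seen [H0] ; pick H0
  Q 100.223.28.0: descend 011001001101111100011100 ; hops seen [H0,H2,H0] ; pick H0
  Q 201.74.160.133: descend 1100100101001010101000001000 ; hops seen [H0,H2] ; pick H2
  + 201.74.160.128/32 (H3) depth=32
  + 100.223.28.255/32 (H3) depth=32
  + 100.223.28.255/32 (H0) depth=32
  + 62.0.0.0/8 (H1) depth=8
  + 100.223.0.0/16 (H0) depth=16
  + 201.72.0.0/14 (H4) depth=14
  del 201.74.160.128/32 (clear depth 32)
  del 100.223.28.255/32 (clear depth 32)
  + 100.192.0.0/10 (H1) depth=10
  + 62.160.0.0/12 (H3) depth=12
  Q 100.223.2.15: descend 0110010011011111000 ; hops seen [H0,H1,H0] ; pick H0
  + 201.74.160.128/32 (H2) depth=32
  + 62.160.0.0/11 (H0) depth=11
  Q 62.160.115.10: descend 001111101010000 ; hops seen [H0,H1,H0,H3] ; pick H3
  + 62.161.0.0/20 (H1) depth=20
  Q 62.161.0.0: descend 0011111010100001000000 ; hops seen [H0,H1,H0,H3,H1,H2] ; pick H2
  Q 100.223.28.252: descend 011001001101111100011100111111 ; hops seen [H0,H1,H0,H0,H2] ; pick H2
  + 62.161.0.0/24 (H2) depth=24
  Q 62.161.3.38: descend 0011111010100001000000 ; hops seen [H0,H1,H0,H3,H1,H2] ; pick H2
  + 62.161.0.64/26 (H3) depth=26
  Q 62.160.26.217: descend 001111101010000 ; hops seen [H0,H1,H0,H3] ; pick H3
  Q 18.61.56.243: descend 00 ; hops seen [H0] ; pick H0

== LOOKUPS ==
["no-route","H3","no-route","H2","H0","H0","H2","H0","H3","H2","H2","H2","H3","H0"]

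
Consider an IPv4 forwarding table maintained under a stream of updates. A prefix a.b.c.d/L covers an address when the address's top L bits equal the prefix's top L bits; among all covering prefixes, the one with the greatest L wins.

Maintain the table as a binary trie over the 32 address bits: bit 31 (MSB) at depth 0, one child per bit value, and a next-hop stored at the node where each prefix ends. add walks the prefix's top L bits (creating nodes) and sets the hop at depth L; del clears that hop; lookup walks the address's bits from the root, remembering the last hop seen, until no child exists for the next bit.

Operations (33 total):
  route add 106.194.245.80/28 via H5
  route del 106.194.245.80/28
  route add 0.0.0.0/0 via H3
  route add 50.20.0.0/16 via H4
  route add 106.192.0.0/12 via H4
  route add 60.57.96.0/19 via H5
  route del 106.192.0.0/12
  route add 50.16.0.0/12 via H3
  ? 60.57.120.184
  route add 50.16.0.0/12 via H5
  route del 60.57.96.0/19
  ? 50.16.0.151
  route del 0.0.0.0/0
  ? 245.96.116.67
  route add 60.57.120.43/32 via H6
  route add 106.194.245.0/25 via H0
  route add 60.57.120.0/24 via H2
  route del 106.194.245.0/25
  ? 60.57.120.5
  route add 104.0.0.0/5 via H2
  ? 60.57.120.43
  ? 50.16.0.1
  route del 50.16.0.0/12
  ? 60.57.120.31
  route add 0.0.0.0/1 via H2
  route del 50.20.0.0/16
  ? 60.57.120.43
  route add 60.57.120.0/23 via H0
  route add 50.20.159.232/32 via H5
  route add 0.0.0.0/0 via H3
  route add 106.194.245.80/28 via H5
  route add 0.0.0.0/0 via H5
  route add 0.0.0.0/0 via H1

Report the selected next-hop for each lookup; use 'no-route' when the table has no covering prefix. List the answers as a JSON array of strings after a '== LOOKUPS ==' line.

Process each operation:
  + 106.194.245.80/28 (H5) depth=28
  del 106.194.245.80/28 (clear depth 28)
  + 0.0.0.0/0 (H3) depth=0
  + 50.20.0.0/16 (H4) depth=16
  + 106.192.0.0/12 (H4) depth=12
  + 60.57.96.0/19 (H5) depth=19
  del 106.192.0.0/12 (clear depth 12)
  + 50.16.0.0/12 (H3) depth=12
  lookup 60.57.120.184: bits 0011110000111001011 walk d0:H3→d1:-→d2:-→d3:-→d4:-→d5:-→d6:-→d7:-→d8:-→d9:-→d10:-→d11:-→d12:-→d13:-→d14:-→d15:-→d16:-→d17:-→d18:-→d19:H5 -> H5
  + 50.16.0.0/12 (H5) depth=12
  del 60.57.96.0/19 (clear depth 19)
  lookup 50.16.0.151: bits 0011001000010 walk d0:H3→d1:-→d2:-→d3:-→d4:-→d5:-→d6:-→d7:-→d8:-→d9:-→d10:-→d11:-→d12:H5→d13:- -> H5
  del 0.0.0.0/0 (clear depth 0)
  lookup 245.96.116.67: bits ε walk d0:- -> no-route
  + 60.57.120.43/32 (H6) depth=32
  + 106.194.245.0/25 (H0) depth=25
  + 60.57.120.0/24 (H2) depth=24
  del 106.194.245.0/25 (clear depth 25)
  lookup 60.57.120.5: bits 00111100001110010111100000 walk d0:-→d1:-→d2:-→d3:-→d4:-→d5:-→d6:-→d7:-→d8:-→d9:-→d10:-→d11:-→d12:-→d13:-→d14:-→d15:-→d16:-→d17:-→d18:-→d19:-→d20:-→d21:-→d22:-→d23:-→d24:H2→d25:-→d26:- -> H2
  + 104.0.0.0/5 (H2) depth=5
  lookup 60.57.120.43: bits 00111100001110010111100000101011 walk d0:-→d1:-→d2:-→d3:-→d4:-→d5:-→d6:-→d7:-→d8:-→d9:-→d10:-→d11:-→d12:-→d13:-→d14:-→d15:-→d16:-→d17:-→d18:-→d19:-→d20:-→d21:-→d22:-→d23:-→d24:H2→d25:-→d26:-→d27:-→d28:-→d29:-→d30:-→d31:-→d32:H6 -> H6
  lookup 50.16.0.1: bits 0011001000010 walk d0:-→d1:-→d2:-→d3:-→d4:-→d5:-→d6:-→d7:-→d8:-→d9:-→d10:-→d11:-→d12:H5→d13:- -> H5
  del 50.16.0.0/12 (clear depth 12)
  lookup 60.57.120.31: bits 00111100001110010111100000 walk d0:-→d1:-→d2:-→d3:-→d4:-→d5:-→d6:-→d7:-→d8:-→d9:-→d10:-→d11:-→d12:-→d13:-→d14:-→d15:-→d16:-→d17:-→d18:-→d19:-→d20:-→d21:-→d22:-→d23:-→d24:H2→d25:-→d26:- -> H2
  + 0.0.0.0/1 (H2) depth=1
  del 50.20.0.0/16 (clear depth 16)
  lookup 60.57.120.43: bits 00111100001110010111100000101011 walk d0:-→d1:H2→d2:-→d3:-→d4:-→d5:-→d6:-→d7:-→d8:-→d9:-→d10:-→d11:-→d12:-→d13:-→d14:-→d15:-→d16:-→d17:-→d18:-→d19:-→d20:-→d21:-→d22:-→d23:-→d24:H2→d25:-→d26:-→d27:-→d28:-→d29:-→d30:-→d31:-→d32:H6 -> H6
  + 60.57.120.0/23 (H0) depth=23
  + 50.20.159.232/32 (H5) depth=32
  + 0.0.0.0/0 (H3) depth=0
  + 106.194.245.80/28 (H5) depth=28
  + 0.0.0.0/0 (H5) depth=0
  + 0.0.0.0/0 (H1) depth=0

== LOOKUPS ==
["H5","H5","no-route","H2","H6","H5","H2","H6"]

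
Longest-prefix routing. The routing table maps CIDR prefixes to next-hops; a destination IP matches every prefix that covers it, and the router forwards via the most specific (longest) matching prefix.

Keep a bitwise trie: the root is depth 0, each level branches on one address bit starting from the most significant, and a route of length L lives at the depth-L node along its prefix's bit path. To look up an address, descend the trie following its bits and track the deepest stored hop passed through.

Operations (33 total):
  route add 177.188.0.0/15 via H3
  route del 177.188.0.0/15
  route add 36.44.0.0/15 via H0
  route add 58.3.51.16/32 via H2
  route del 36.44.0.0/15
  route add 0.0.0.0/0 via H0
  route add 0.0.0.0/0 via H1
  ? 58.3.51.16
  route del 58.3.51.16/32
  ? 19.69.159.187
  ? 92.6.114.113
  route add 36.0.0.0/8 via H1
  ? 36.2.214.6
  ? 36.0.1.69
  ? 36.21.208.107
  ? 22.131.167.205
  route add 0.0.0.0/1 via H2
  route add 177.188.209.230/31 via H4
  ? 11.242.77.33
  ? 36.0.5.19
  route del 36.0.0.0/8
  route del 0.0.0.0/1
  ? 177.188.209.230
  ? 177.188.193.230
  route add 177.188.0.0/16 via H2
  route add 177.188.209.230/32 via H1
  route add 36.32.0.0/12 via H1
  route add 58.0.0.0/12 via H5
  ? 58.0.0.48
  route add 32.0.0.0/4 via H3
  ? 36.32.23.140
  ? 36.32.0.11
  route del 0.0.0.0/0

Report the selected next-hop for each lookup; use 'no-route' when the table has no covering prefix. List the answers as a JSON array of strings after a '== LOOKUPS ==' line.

Process each operation:
  add 177.188.0.0/15 -> H3 at depth 15
  del 177.188.0.0/15 (clear depth 15)
  add 36.44.0.0/15 -> H0 at depth 15
  add 58.3.51.16/32 -> H2 at depth 32
  del 36.44.0.0/15 (clear depth 15)
  add 0.0.0.0/0 -> H0 at depth 0
  add 0.0.0.0/0 -> H1 at depth 0
  ? 58.3.51.16  path d0:H1→d1:-→d2:-→d3:-→d4:-→d5:-→d6:-→d7:-→d8:-→d9:-→d10:-→d11:-→d12:-→d13:-→d14:-→d15:-→d16:-→d17:-→d18:-→d19:-→d20:-→d21:-→d22:-→d23:-→d24:-→d25:-→d26:-→d27:-→d28:-→d29:-→d30:-→d31:-→d32:H2  best=H2
  del 58.3.51.16/32 (clear depth 32)
  ? 19.69.159.187  path d0:H1→d1:-→d2:-  best=H1
  ? 92.6.114.113  path d0:H1→d1:-  best=H1
  add 36.0.0.0/8 -> H1 at depth 8
  ? 36.2.214.6  path d0:H1→d1:-→d2:-→d3:-→d4:-→d5:-→d6:-→d7:-→d8:H1→d9:-→d10:-  best=H1
  ? 36.0.1.69  path d0:H1→d1:-→d2:-→d3:-→d4:-→d5:-→d6:-→d7:-→d8:H1→d9:-→d10:-  best=H1
  ? 36.21.208.107  path d0:H1→d1:-→d2:-→d3:-→d4:-→d5:-→d6:-→d7:-→d8:H1→d9:-→d10:-  best=H1
  ? 22.131.167.205  path d0:H1→d1:-→d2:-  best=H1
  add 0.0.0.0/1 -> H2 at depth 1
  add 177.188.209.230/31 -> H4 at depth 31
  ? 11.242.77.33  path d0:H1→d1:H2→d2:-  best=H2
  ? 36.0.5.19  path d0:H1→d1:H2→d2:-→d3:-→d4:-→d5:-→d6:-→d7:-→d8:H1→d9:-→d10:-  best=H1
  del 36.0.0.0/8 (clear depth 8)
  del 0.0.0.0/1 (clear depth 1)
  ? 177.188.209.230  path d0:H1→d1:-→d2:-→d3:-→d4:-→d5:-→d6:-→d7:-→d8:-→d9:-→d10:-→d11:-→d12:-→d13:-→d14:-→d15:-→d16:-→d17:-→d18:-→d19:-→d20:-→d21:-→d22:-→d23:-→d24:-→d25:-→d26:-→d27:-→d28:-→d29:-→d30:-→d31:H4  best=H4
  ? 177.188.193.230  path d0:H1→d1:-→d2:-→d3:-→d4:-→d5:-→d6:-→d7:-→d8:-→d9:-→d10:-→d11:-→d12:-→d13:-→d14:-→d15:-→d16:-→d17:-→d18:-→d19:-  best=H1
  add 177.188.0.0/16 -> H2 at depth 16
  add 177.188.209.230/32 -> H1 at depth 32
  add 36.32.0.0/12 -> H1 at depth 12
  add 58.0.0.0/12 -> H5 at depth 12
  ? 58.0.0.48  path d0:H1→d1:-→d2:-→d3:-→d4:-→d5:-→d6:-→d7:-→d8:-→d9:-→d10:-→d11:-→d12:H5→d13:-→d14:-  best=H5
  add 32.0.0.0/4 -> H3 at depth 4
  ? 36.32.23.140  path d0:H1→d1:-→d2:-→d3:-→d4:H3→d5:-→d6:-→d7:-→d8:-→d9:-→d10:-→d11:-→d12:H1  best=H1
  ? 36.32.0.11  path d0:H1→d1:-→d2:-→d3:-→d4:H3→d5:-→d6:-→d7:-→d8:-→d9:-→d10:-→d11:-→d12:H1  best=H1
  del 0.0.0.0/0 (clear depth 0)

== LOOKUPS ==
["H2","H1","H1","H1","H1","H1","H1","H2","H1","H4","H1","H5","H1","H1"]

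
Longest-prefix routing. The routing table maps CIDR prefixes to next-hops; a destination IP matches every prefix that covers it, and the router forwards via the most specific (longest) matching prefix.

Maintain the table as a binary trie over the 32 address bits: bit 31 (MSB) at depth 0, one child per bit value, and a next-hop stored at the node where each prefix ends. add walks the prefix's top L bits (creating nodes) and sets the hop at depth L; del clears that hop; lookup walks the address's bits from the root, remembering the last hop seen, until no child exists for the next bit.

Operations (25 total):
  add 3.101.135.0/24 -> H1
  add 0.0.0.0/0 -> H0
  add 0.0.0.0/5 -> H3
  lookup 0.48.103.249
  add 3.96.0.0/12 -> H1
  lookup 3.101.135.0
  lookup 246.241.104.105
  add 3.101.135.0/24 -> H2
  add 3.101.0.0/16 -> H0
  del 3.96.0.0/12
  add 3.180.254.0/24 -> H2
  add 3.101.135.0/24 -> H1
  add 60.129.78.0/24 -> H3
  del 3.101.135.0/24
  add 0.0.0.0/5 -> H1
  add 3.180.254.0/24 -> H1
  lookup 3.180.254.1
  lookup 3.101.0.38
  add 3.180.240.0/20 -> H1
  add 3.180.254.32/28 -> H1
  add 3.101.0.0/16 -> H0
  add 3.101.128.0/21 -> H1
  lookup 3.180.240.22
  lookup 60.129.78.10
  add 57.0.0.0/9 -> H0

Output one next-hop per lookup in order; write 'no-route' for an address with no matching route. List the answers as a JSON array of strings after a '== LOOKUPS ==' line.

Trace:
  add 3.101.135.0/24 -> H1 at depth 24
  add 0.0.0.0/0 -> H0 at depth 0
  add 0.0.0.0/5 -> H3 at depth 5
  ? 0.48.103.249  path d0:H0→d1:-→d2:-→d3:-→d4:-→d5:H3→d6:-  best=H3
  add 3.96.0.0/12 -> H1 at depth 12
  ? 3.101.135.0  path d0:H0→d1:-→d2:-→d3:-→d4:-→d5:H3→d6:-→d7:-→d8:-→d9:-→d10:-→d11:-→d12:H1→d13:-→d14:-→d15:-→d16:-→d17:-→d18:-→d19:-→d20:-→d21:-→d22:-→d23:-→d24:H1  best=H1
  ? 246.241.104.105  path d0:H0  best=H0
  add 3.101.135.0/24 -> H2 at depth 24
  add 3.101.0.0/16 -> H0 at depth 16
  - 3.96.0.0/12 clear@12
  add 3.180.254.0/24 -> H2 at depth 24
  add 3.101.135.0/24 -> H1 at depth 24
  add 60.129.78.0/24 -> H3 at depth 24
  - 3.101.135.0/24 clear@24
  add 0.0.0.0/5 -> H1 at depth 5
  add 3.180.254.0/24 -> H1 at depth 24
  ? 3.180.254.1  path d0:H0→d1:-→d2:-→d3:-→d4:-→d5:H1→d6:-→d7:-→d8:-→d9:-→d10:-→d11:-→d12:-→d13:-→d14:-→d15:-→d16:-→d17:-→d18:-→d19:-→d20:-→d21:-→d22:-→d23:-→d24:H1  best=H1
  ? 3.101.0.38  path d0:H0→d1:-→d2:-→d3:-→d4:-→d5:H1→d6:-→d7:-→d8:-→d9:-→d10:-→d11:-→d12:-→d13:-→d14:-→d15:-→d16:H0  best=H0
  add 3.180.240.0/20 -> H1 at depth 20
  add 3.180.254.32/28 -> H1 at depth 28
  add 3.101.0.0/16 -> H0 at depth 16
  add 3.101.128.0/21 -> H1 at depth 21
  ? 3.180.240.22  path d0:H0→d1:-→d2:-→d3:-→d4:-→d5:H1→d6:-→d7:-→d8:-→d9:-→d10:-→d11:-→d12:-→d13:-→d14:-→d15:-→d16:-→d17:-→d18:-→d19:-→d20:H1  best=H1
  ? 60.129.78.10  path d0:H0→d1:-→d2:-→d3:-→d4:-→d5:-→d6:-→d7:-→d8:-→d9:-→d10:-→d11:-→d12:-→d13:-→d14:-→d15:-→d16:-→d17:-→d18:-→d19:-→d20:-→d21:-→d22:-→d23:-→d24:H3  best=H3
  add 57.0.0.0/9 -> H0 at depth 9

== LOOKUPS ==
["H3","H1","H0","H1","H0","H1","H3"]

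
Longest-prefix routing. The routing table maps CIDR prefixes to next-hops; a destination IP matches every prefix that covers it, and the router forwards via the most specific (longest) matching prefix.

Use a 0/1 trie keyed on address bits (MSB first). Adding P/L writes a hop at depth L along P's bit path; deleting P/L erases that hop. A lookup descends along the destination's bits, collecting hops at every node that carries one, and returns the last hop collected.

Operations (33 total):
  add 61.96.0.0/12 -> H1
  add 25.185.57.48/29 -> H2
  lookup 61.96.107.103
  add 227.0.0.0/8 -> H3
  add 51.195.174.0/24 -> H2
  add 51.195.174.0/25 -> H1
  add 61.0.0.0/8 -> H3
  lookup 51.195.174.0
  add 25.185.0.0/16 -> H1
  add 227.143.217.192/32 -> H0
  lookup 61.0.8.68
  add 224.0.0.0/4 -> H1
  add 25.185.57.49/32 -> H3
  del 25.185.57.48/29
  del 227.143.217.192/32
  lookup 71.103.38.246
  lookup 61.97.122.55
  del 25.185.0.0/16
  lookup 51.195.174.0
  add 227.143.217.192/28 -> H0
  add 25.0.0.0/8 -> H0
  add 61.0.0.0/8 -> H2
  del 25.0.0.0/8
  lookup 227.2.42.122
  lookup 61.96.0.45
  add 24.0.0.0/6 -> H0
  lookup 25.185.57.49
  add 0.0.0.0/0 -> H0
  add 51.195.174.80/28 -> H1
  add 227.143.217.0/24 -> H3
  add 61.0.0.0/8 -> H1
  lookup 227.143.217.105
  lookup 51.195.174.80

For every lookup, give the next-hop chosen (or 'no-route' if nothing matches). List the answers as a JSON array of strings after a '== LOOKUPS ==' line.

Trace:
  + 61.96.0.0/12 (H1) depth=12
  + 25.185.57.48/29 (H2) depth=29
  lookup 61.96.107.103: bits 001111010110 walk d0:-→d1:-→d2:-→d3:-→d4:-→d5:-→d6:-→d7:-→d8:-→d9:-→d10:-→d11:-→d12:H1 -> H1
  + 227.0.0.0/8 (H3) depth=8
  + 51.195.174.0/24 (H2) depth=24
  + 51.195.174.0/25 (H1) depth=25
  + 61.0.0.0/8 (H3) depth=8
  lookup 51.195.174.0: bits 0011001111000011101011100 walk d0:-→d1:-→d2:-→d3:-→d4:-→d5:-→d6:-→d7:-→d8:-→d9:-→d10:-→d11:-→d12:-→d13:-→d14:-→d15:-→d16:-→d17:-→d18:-→d19:-→d20:-→d21:-→d22:-→d23:-→d24:H2→d25:H1 -> H1
  + 25.185.0.0/16 (H1) depth=16
  + 227.143.217.192/32 (H0) depth=32
  lookup 61.0.8.68: bits 001111010 walk d0:-→d1:-→d2:-→d3:-→d4:-→d5:-→d6:-→d7:-→d8:H3→d9:- -> H3
  + 224.0.0.0/4 (H1) depth=4
  + 25.185.57.49/32 (H3) depth=32
  - 25.185.57.48/29 clear@29
  - 227.143.217.192/32 clear@32
  lookup 71.103.38.246: bits 0 walk d0:-→d1:- -> no-route
  lookup 61.97.122.55: bits 001111010110 walk d0:-→d1:-→d2:-→d3:-→d4:-→d5:-→d6:-→d7:-→d8:H3→d9:-→d10:-→d11:-→d12:H1 -> H1
  - 25.185.0.0/16 clear@16
  lookup 51.195.174.0: bits 0011001111000011101011100 walk d0:-→d1:-→d2:-→d3:-→d4:-→d5:-→d6:-→d7:-→d8:-→d9:-→d10:-→d11:-→d12:-→d13:-→d14:-→d15:-→d16:-→d17:-→d18:-→d19:-→d20:-→d21:-→d22:-→d23:-→d24:H2→d25:H1 -> H1
  + 227.143.217.192/28 (H0) depth=28
  + 25.0.0.0/8 (H0) depth=8
  + 61.0.0.0/8 (H2) depth=8
  - 25.0.0.0/8 clear@8
  lookup 227.2.42.122: bits 11100011 walk d0:-→d1:-→d2:-→d3:-→d4:H1→d5:-→d6:-→d7:-→d8:H3 -> H3
  lookup 61.96.0.45: bits 001111010110 walk d0:-→d1:-→d2:-→d3:-→d4:-→d5:-→d6:-→d7:-→d8:H2→d9:-→d10:-→d11:-→d12:H1 -> H1
  + 24.0.0.0/6 (H0) depth=6
  lookup 25.185.57.49: bits 00011001101110010011100100110001 walk d0:-→d1:-→d2:-→d3:-→d4:-→d5:-→d6:H0→d7:-→d8:-→d9:-→d10:-→d11:-→d12:-→d13:-→d14:-→d15:-→d16:-→d17:-→d18:-→d19:-→d20:-→d21:-→d22:-→d23:-→d24:-→d25:-→d26:-→d27:-→d28:-→d29:-→d30:-→d31:-→d32:H3 -> H3
  + 0.0.0.0/0 (H0) depth=0
  + 51.195.174.80/28 (H1) depth=28
  + 227.143.217.0/24 (H3) depth=24
  + 61.0.0.0/8 (H1) depth=8
  lookup 227.143.217.105: bits 111000111000111111011001 walk d0:H0→d1:-→d2:-→d3:-→d4:H1→d5:-→d6:-→d7:-→d8:H3→d9:-→d10:-→d11:-→d12:-→d13:-→d14:-→d15:-→d16:-→d17:-→d18:-→d19:-→d20:-→d21:-→d22:-→d23:-→d24:H3 -> H3
  lookup 51.195.174.80: bits 0011001111000011101011100101 walk d0:H0→d1:-→d2:-→d3:-→d4:-→d5:-→d6:-→d7:-→d8:-→d9:-→d10:-→d11:-→d12:-→d13:-→d14:-→d15:-→d16:-→d17:-→d18:-→d19:-→d20:-→d21:-→d22:-→d23:-→d24:H2→d25:H1→d26:-→d27:-→d28:H1 -> H1

== LOOKUPS ==
["H1","H1","H3","no-route","H1","H1","H3","H1","H3","H3","H1"]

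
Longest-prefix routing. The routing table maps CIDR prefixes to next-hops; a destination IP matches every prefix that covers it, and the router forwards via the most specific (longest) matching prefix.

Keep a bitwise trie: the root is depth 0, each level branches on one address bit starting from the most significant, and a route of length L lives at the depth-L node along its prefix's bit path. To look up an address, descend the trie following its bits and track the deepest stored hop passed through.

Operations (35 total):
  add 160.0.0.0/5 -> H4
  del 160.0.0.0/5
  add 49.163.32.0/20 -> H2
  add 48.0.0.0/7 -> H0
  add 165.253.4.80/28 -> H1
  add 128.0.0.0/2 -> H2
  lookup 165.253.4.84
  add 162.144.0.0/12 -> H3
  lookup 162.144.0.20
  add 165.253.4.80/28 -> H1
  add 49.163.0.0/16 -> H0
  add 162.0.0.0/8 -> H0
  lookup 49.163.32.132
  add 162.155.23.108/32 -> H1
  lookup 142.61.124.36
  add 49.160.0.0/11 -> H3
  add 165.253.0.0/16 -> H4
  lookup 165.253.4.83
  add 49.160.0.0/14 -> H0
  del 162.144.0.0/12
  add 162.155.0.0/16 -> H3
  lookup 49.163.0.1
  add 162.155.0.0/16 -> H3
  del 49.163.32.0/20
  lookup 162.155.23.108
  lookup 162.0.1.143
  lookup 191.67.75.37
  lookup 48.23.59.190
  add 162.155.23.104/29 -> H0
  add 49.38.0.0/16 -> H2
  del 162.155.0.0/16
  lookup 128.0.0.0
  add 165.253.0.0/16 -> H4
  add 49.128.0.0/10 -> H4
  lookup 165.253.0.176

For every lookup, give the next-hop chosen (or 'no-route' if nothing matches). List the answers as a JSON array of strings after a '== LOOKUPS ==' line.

Process each operation:
  add 160.0.0.0/5 -> H4 at depth 5
  del 160.0.0.0/5 (clear depth 5)
  add 49.163.32.0/20 -> H2 at depth 20
  add 48.0.0.0/7 -> H0 at depth 7
  add 165.253.4.80/28 -> H1 at depth 28
  add 128.0.0.0/2 -> H2 at depth 2
  lookup 165.253.4.84: bits 1010010111111101000001000101 walk d0:-→d1:-→d2:H2→d3:-→d4:-→d5:-→d6:-→d7:-→d8:-→d9:-→d10:-→d11:-→d12:-→d13:-→d14:-→d15:-→d16:-→d17:-→d18:-→d19:-→d20:-→d21:-→d22:-→d23:-→d24:-→d25:-→d26:-→d27:-→d28:H1 -> H1
  add 162.144.0.0/12 -> H3 at depth 12
  lookup 162.144.0.20: bits 101000101001 walk d0:-→d1:-→d2:H2→d3:-→d4:-→d5:-→d6:-→d7:-→d8:-→d9:-→d10:-→d11:-→d12:H3 -> H3
  add 165.253.4.80/28 -> H1 at depth 28
  add 49.163.0.0/16 -> H0 at depth 16
  add 162.0.0.0/8 -> H0 at depth 8
  lookup 49.163.32.132: bits 00110001101000110010 walk d0:-→d1:-→d2:-→d3:-→d4:-→d5:-→d6:-→d7:H0→d8:-→d9:-→d10:-→d11:-→d12:-→d13:-→d14:-→d15:-→d16:H0→d17:-→d18:-→d19:-→d20:H2 -> H2
  add 162.155.23.108/32 -> H1 at depth 32
  lookup 142.61.124.36: bits 10 walk d0:-→d1:-→d2:H2 -> H2
  add 49.160.0.0/11 -> H3 at depth 11
  add 165.253.0.0/16 -> H4 at depth 16
  lookup 165.253.4.83: bits 1010010111111101000001000101 walk d0:-→d1:-→d2:H2→d3:-→d4:-→d5:-→d6:-→d7:-→d8:-→d9:-→d10:-→d11:-→d12:-→d13:-→d14:-→d15:-→d16:H4→d17:-→d18:-→d19:-→d20:-→d21:-→d22:-→d23:-→d24:-→d25:-→d26:-→d27:-→d28:H1 -> H1
  add 49.160.0.0/14 -> H0 at depth 14
  del 162.144.0.0/12 (clear depth 12)
  add 162.155.0.0/16 -> H3 at depth 16
  lookup 49.163.0.1: bits 001100011010001100 walk d0:-→d1:-→d2:-→d3:-→d4:-→d5:-→d6:-→d7:H0→d8:-→d9:-→d10:-→d11:H3→d12:-→d13:-→d14:H0→d15:-→d16:H0→d17:-→d18:- -> H0
  add 162.155.0.0/16 -> H3 at depth 16
  del 49.163.32.0/20 (clear depth 20)
  lookup 162.155.23.108: bits 10100010100110110001011101101100 walk d0:-→d1:-→d2:H2→d3:-→d4:-→d5:-→d6:-→d7:-→d8:H0→d9:-→d10:-→d11:-→d12:-→d13:-→d14:-→d15:-→d16:H3→d17:-→d18:-→d19:-→d20:-→d21:-→d22:-→d23:-→d24:-→d25:-→d26:-→d27:-→d28:-→d29:-→d30:-→d31:-→d32:H1 -> H1
  lookup 162.0.1.143: bits 10100010 walk d0:-→d1:-→d2:H2→d3:-→d4:-→d5:-→d6:-→d7:-→d8:H0 -> H0
  lookup 191.67.75.37: bits 101 walk d0:-→d1:-→d2:H2→d3:- -> H2
  lookup 48.23.59.190: bits 0011000 walk d0:-→d1:-→d2:-→d3:-→d4:-→d5:-→d6:-→d7:H0 -> H0
  add 162.155.23.104/29 -> H0 at depth 29
  add 49.38.0.0/16 -> H2 at depth 16
  del 162.155.0.0/16 (clear depth 16)
  lookup 128.0.0.0: bits 10 walk d0:-→d1:-→d2:H2 -> H2
  add 165.253.0.0/16 -> H4 at depth 16
  add 49.128.0.0/10 -> H4 at depth 10
  lookup 165.253.0.176: bits 101001011111110100000 walk d0:-→d1:-→d2:H2→d3:-→d4:-→d5:-→d6:-→d7:-→d8:-→d9:-→d10:-→d11:-→d12:-→d13:-→d14:-→d15:-→d16:H4→d17:-→d18:-→d19:-→d20:-→d21:- -> H4

== LOOKUPS ==
["H1","H3","H2","H2","H1","H0","H1","H0","H2","H0","H2","H4"]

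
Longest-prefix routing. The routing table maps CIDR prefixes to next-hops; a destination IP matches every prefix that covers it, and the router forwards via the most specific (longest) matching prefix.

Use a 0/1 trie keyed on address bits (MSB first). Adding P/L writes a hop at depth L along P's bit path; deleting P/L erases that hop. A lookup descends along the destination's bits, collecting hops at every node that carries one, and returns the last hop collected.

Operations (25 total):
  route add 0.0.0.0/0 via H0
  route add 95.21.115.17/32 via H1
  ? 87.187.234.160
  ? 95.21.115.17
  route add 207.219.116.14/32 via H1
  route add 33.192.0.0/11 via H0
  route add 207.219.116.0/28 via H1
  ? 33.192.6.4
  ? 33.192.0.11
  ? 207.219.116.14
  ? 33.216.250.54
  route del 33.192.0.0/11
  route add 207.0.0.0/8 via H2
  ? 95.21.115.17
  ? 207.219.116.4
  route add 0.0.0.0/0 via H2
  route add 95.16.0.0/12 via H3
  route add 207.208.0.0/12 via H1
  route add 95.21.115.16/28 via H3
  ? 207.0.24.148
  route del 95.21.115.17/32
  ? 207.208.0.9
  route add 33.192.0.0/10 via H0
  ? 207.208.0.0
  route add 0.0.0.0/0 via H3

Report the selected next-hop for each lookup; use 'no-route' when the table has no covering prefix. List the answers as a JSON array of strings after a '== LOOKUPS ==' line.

Process each operation:
  + 0.0.0.0/0 (H0) depth=0
  + 95.21.115.17/32 (H1) depth=32
  ? 87.187.234.160  path d0:H0→d1:-→d2:-→d3:-→d4:-  best=H0
  ? 95.21.115.17  path d0:H0→d1:-→d2:-→d3:-→d4:-→d5:-→d6:-→d7:-→d8:-→d9:-→d10:-→d11:-→d12:-→d13:-→d14:-→d15:-→d16:-→d17:-→d18:-→d19:-→d20:-→d21:-→d22:-→d23:-→d24:-→d25:-→d26:-→d27:-→d28:-→d29:-→d30:-→d31:-→d32:H1  best=H1
  + 207.219.116.14/32 (H1) depth=32
  + 33.192.0.0/11 (H0) depth=11
  + 207.219.116.0/28 (H1) depth=28
  ? 33.192.6.4  path d0:H0→d1:-→d2:-→d3:-→d4:-→d5:-→d6:-→d7:-→d8:-→d9:-→d10:-→d11:H0  best=H0
  ? 33.192.0.11  path d0:H0→d1:-→d2:-→d3:-→d4:-→d5:-→d6:-→d7:-→d8:-→d9:-→d10:-→d11:H0  best=H0
  ? 207.219.116.14  path d0:H0→d1:-→d2:-→d3:-→d4:-→d5:-→d6:-→d7:-→d8:-→d9:-→d10:-→d11:-→d12:-→d13:-→d14:-→d15:-→d16:-→d17:-→d18:-→d19:-→d20:-→d21:-→d22:-→d23:-→d24:-→d25:-→d26:-→d27:-→d28:H1→d29:-→d30:-→d31:-→d32:H1  best=H1
  ? 33.216.250.54  path d0:H0→d1:-→d2:-→d3:-→d4:-→d5:-→d6:-→d7:-→d8:-→d9:-→d10:-→d11:H0  best=H0
  - 33.192.0.0/11 clear@11
  + 207.0.0.0/8 (H2) depth=8
  ? 95.21.115.17  path d0:H0→d1:-→d2:-→d3:-→d4:-→d5:-→d6:-→d7:-→d8:-→d9:-→d10:-→d11:-→d12:-→d13:-→d14:-→d15:-→d16:-→d17:-→d18:-→d19:-→d20:-→d21:-→d22:-→d23:-→d24:-→d25:-→d26:-→d27:-→d28:-→d29:-→d30:-→d31:-→d32:H1  best=H1
  ? 207.219.116.4  path d0:H0→d1:-→d2:-→d3:-→d4:-→d5:-→d6:-→d7:-→d8:H2→d9:-→d10:-→d11:-→d12:-→d13:-→d14:-→d15:-→d16:-→d17:-→d18:-→d19:-→d20:-→d21:-→d22:-→d23:-→d24:-→d25:-→d26:-→d27:-→d28:H1  best=H1
  + 0.0.0.0/0 (H2) depth=0
  + 95.16.0.0/12 (H3) depth=12
  + 207.208.0.0/12 (H1) depth=12
  + 95.21.115.16/28 (H3) depth=28
  ? 207.0.24.148  path d0:H2→d1:-→d2:-→d3:-→d4:-→d5:-→d6:-→d7:-→d8:H2  best=H2
  - 95.21.115.17/32 clear@32
  ? 207.208.0.9  path d0:H2→d1:-→d2:-→d3:-→d4:-→d5:-→d6:-→d7:-→d8:H2→d9:-→d10:-→d11:-→d12:H1  best=H1
  + 33.192.0.0/10 (H0) depth=10
  ? 207.208.0.0  path d0:H2→d1:-→d2:-→d3:-→d4:-→d5:-→d6:-→d7:-→d8:H2→d9:-→d10:-→d11:-→d12:H1  best=H1
  + 0.0.0.0/0 (H3) depth=0

== LOOKUPS ==
["H0","H1","H0","H0","H1","H0","H1","H1","H2","H1","H1"]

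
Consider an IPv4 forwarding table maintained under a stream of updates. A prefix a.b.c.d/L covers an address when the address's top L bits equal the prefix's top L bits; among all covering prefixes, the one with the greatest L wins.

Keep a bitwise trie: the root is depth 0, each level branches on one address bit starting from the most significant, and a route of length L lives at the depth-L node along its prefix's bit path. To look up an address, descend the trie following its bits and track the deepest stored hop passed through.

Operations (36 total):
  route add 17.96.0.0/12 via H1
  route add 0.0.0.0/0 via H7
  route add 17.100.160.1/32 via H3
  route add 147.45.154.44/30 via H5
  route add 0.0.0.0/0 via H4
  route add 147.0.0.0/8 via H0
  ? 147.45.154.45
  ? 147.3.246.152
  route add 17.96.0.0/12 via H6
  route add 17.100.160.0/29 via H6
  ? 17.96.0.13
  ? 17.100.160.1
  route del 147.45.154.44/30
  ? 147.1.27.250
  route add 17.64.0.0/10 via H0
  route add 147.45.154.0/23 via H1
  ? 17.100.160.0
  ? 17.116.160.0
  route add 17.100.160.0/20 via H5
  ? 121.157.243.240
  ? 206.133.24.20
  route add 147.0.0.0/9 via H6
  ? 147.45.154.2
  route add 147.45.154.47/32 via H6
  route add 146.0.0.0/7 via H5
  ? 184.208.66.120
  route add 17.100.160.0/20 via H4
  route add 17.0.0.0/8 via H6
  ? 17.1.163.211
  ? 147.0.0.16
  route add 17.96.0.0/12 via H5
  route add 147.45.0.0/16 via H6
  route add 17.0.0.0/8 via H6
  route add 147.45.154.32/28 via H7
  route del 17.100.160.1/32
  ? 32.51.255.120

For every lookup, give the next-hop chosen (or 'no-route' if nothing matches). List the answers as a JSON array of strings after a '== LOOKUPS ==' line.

Process each operation:
  + 17.96.0.0/12 (H1) depth=12
  + 0.0.0.0/0 (H7) depth=0
  + 17.100.160.1/32 (H3) depth=32
  + 147.45.154.44/30 (H5) depth=30
  + 0.0.0.0/0 (H4) depth=0
  + 147.0.0.0/8 (H0) depth=8
  Q 147.45.154.45: descend 100100110010110110011010001011 ; hops seen [H4,H0,H5] ; pick H5
  Q 147.3.246.152: descend 1001001100 ; hops seen [H4,H0] ; pick H0
  + 17.96.0.0/12 (H6) depth=12
  + 17.100.160.0/29 (H6) depth=29
  Q 17.96.0.13: descend 0001000101100 ; hops seen [H4,H6] ; pick H6
  Q 17.100.160.1: descend 00010001011001001010000000000001 ; hops seen [H4,H6,H6,H3] ; pick H3
  del 147.45.154.44/30 (clear depth 30)
  Q 147.1.27.250: descend 1001001100 ; hops seen [H4,H0] ; pick H0
  + 17.64.0.0/10 (H0) depth=10
  + 147.45.154.0/23 (H1) depth=23
  Q 17.100.160.0: descend 0001000101100100101000000000000 ; hops seen [H4,H0,H6,H6] ; pick H6
  Q 17.116.160.0: descend 00010001011 ; hops seen [H4,H0] ; pick H0
  + 17.100.160.0/20 (H5) depth=20
  Q 121.157.243.240: descend 0 ; hops seen [H4] ; pick H4
  Q 206.133.24.20: descend 1 ; hops seen [H4] ; pick H4
  + 147.0.0.0/9 (H6) depth=9
  Q 147.45.154.2: descend 10010011001011011001101000 ; hops seen [H4,H0,H6,H1] ; pick H1
  + 147.45.154.47/32 (H6) depth=32
  + 146.0.0.0/7 (H5) depth=7
  Q 184.208.66.120: descend 10 ; hops seen [H4] ; pick H4
  + 17.100.160.0/20 (H4) depth=20
  + 17.0.0.0/8 (H6) depth=8
  Q 17.1.163.211: descend 000100010 ; hops seen [H4,H6] ; pick H6
  Q 147.0.0.16: descend 1001001100 ; hops seen [H4,H5,H0,H6] ; pick H6
  + 17.96.0.0/12 (H5) depth=12
  + 147.45.0.0/16 (H6) depth=16
  + 17.0.0.0/8 (H6) depth=8
  + 147.45.154.32/28 (H7) depth=28
  del 17.100.160.1/32 (clear depth 32)
  Q 32.51.255.120: descend 00 ; hops seen [H4] ; pick H4

== LOOKUPS ==
["H5","H0","H6","H3","H0","H6","H0","H4","H4","H1","H4","H6","H6","H4"]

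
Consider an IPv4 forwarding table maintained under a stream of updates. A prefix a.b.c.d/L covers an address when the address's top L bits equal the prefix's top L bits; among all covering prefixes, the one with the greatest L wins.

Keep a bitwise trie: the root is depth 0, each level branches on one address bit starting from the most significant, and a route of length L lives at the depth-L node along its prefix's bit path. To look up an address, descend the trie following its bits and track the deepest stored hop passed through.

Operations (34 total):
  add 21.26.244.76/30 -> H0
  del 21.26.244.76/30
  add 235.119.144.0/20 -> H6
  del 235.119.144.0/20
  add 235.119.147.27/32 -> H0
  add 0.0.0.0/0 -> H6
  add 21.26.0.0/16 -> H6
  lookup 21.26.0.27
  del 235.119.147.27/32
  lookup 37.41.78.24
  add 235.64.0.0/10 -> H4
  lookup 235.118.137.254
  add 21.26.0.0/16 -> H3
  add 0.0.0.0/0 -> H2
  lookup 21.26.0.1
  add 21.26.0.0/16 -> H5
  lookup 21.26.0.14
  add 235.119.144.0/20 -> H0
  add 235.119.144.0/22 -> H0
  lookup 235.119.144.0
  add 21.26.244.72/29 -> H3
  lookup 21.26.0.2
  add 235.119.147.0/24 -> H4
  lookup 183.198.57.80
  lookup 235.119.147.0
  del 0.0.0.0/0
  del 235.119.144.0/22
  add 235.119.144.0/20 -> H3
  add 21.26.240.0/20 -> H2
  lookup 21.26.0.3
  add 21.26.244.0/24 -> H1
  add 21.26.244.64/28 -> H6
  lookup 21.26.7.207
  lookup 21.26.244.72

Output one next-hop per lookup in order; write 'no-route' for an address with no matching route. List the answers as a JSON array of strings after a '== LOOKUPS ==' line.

Process each operation:
  + 21.26.244.76/30 (H0) depth=30
  - 21.26.244.76/30 clear@30
  + 235.119.144.0/20 (H6) depth=20
  - 235.119.144.0/20 clear@20
  + 235.119.147.27/32 (H0) depth=32
  + 0.0.0.0/0 (H6) depth=0
  + 21.26.0.0/16 (H6) depth=16
  ? 21.26.0.27  path d0:H6→d1:-→d2:-→d3:-→d4:-→d5:-→d6:-→d7:-→d8:-→d9:-→d10:-→d11:-→d12:-→d13:-→d14:-→d15:-→d16:H6  best=H6
  - 235.119.147.27/32 clear@32
  ? 37.41.78.24  path d0:H6→d1:-→d2:-  best=H6
  + 235.64.0.0/10 (H4) depth=10
  ? 235.118.137.254  path d0:H6→d1:-→d2:-→d3:-→d4:-→d5:-→d6:-→d7:-→d8:-→d9:-→d10:H4→d11:-→d12:-→d13:-→d14:-→d15:-  best=H4
  + 21.26.0.0/16 (H3) depth=16
  + 0.0.0.0/0 (H2) depth=0
  ? 21.26.0.1  path d0:H2→d1:-→d2:-→d3:-→d4:-→d5:-→d6:-→d7:-→d8:-→d9:-→d10:-→d11:-→d12:-→d13:-→d14:-→d15:-→d16:H3  best=H3
  + 21.26.0.0/16 (H5) depth=16
  ? 21.26.0.14  path d0:H2→d1:-→d2:-→d3:-→d4:-→d5:-→d6:-→d7:-→d8:-→d9:-→d10:-→d11:-→d12:-→d13:-→d14:-→d15:-→d16:H5  best=H5
  + 235.119.144.0/20 (H0) depth=20
  + 235.119.144.0/22 (H0) depth=22
  ? 235.119.144.0  path d0:H2→d1:-→d2:-→d3:-→d4:-→d5:-→d6:-→d7:-→d8:-→d9:-→d10:H4→d11:-→d12:-→d13:-→d14:-→d15:-→d16:-→d17:-→d18:-→d19:-→d20:H0→d21:-→d22:H0  best=H0
  + 21.26.244.72/29 (H3) depth=29
  ? 21.26.0.2  path d0:H2→d1:-→d2:-→d3:-→d4:-→d5:-→d6:-→d7:-→d8:-→d9:-→d10:-→d11:-→d12:-→d13:-→d14:-→d15:-→d16:H5  best=H5
  + 235.119.147.0/24 (H4) depth=24
  ? 183.198.57.80  path d0:H2→d1:-  best=H2
  ? 235.119.147.0  path d0:H2→d1:-→d2:-→d3:-→d4:-→d5:-→d6:-→d7:-→d8:-→d9:-→d10:H4→d11:-→d12:-→d13:-→d14:-→d15:-→d16:-→d17:-→d18:-→d19:-→d20:H0→d21:-→d22:H0→d23:-→d24:H4→d25:-→d26:-→d27:-  best=H4
  - 0.0.0.0/0 clear@0
  - 235.119.144.0/22 clear@22
  + 235.119.144.0/20 (H3) depth=20
  + 21.26.240.0/20 (H2) depth=20
  ? 21.26.0.3  path d0:-→d1:-→d2:-→d3:-→d4:-→d5:-→d6:-→d7:-→d8:-→d9:-→d10:-→d11:-→d12:-→d13:-→d14:-→d15:-→d16:H5  best=H5
  + 21.26.244.0/24 (H1) depth=24
  + 21.26.244.64/28 (H6) depth=28
  ? 21.26.7.207  path d0:-→d1:-→d2:-→d3:-→d4:-→d5:-→d6:-→d7:-→d8:-→d9:-→d10:-→d11:-→d12:-→d13:-→d14:-→d15:-→d16:H5  best=H5
  ? 21.26.244.72  path d0:-→d1:-→d2:-→d3:-→d4:-→d5:-→d6:-→d7:-→d8:-→d9:-→d10:-→d11:-→d12:-→d13:-→d14:-→d15:-→d16:H5→d17:-→d18:-→d19:-→d20:H2→d21:-→d22:-→d23:-→d24:H1→d25:-→d26:-→d27:-→d28:H6→d29:H3  best=H3

== LOOKUPS ==
["H6","H6","H4","H3","H5","H0","H5","H2","H4","H5","H5","H3"]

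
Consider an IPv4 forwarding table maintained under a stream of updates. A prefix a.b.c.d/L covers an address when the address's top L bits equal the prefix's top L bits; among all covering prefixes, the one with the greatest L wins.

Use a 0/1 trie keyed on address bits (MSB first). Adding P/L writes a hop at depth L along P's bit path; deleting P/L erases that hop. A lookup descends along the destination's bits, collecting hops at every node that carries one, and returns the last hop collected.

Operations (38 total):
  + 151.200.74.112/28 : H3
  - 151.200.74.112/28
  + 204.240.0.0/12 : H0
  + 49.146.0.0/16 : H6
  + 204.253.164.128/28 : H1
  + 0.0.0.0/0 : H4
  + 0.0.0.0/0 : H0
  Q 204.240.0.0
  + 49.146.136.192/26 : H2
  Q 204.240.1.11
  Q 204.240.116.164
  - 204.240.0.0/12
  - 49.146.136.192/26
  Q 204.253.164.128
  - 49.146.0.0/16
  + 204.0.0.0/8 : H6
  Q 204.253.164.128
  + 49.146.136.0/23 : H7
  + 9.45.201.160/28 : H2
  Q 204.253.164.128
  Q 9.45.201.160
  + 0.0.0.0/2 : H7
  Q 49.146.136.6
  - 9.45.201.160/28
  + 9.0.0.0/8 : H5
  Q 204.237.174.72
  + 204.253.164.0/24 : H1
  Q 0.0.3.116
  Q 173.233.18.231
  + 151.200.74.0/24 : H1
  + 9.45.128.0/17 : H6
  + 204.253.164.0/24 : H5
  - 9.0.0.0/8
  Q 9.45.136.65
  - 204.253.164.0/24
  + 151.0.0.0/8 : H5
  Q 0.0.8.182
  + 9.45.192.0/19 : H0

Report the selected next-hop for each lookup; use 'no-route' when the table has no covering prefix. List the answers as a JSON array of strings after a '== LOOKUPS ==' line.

Trace:
  + 151.200.74.112/28 (H3) depth=28
  del 151.200.74.112/28 (clear depth 28)
  + 204.240.0.0/12 (H0) depth=12
  + 49.146.0.0/16 (H6) depth=16
  + 204.253.164.128/28 (H1) depth=28
  + 0.0.0.0/0 (H4) depth=0
  + 0.0.0.0/0 (H0) depth=0
  Q 204.240.0.0: descend 110011001111 ; hops seen [H0,H0] ; pick H0
  + 49.146.136.192/26 (H2) depth=26
  Q 204.240.1.11: descend 110011001111 ; hops seen [H0,H0] ; pick H0
  Q 204.240.116.164: descend 110011001111 ; hops seen [H0,H0] ; pick H0
  del 204.240.0.0/12 (clear depth 12)
  del 49.146.136.192/26 (clear depth 26)
  Q 204.253.164.128: descend 1100110011111101101001001000 ; hops seen [H0,H1] ; pick H1
  del 49.146.0.0/16 (clear depth 16)
  + 204.0.0.0/8 (H6) depth=8
  Q 204.253.164.128: descend 1100110011111101101001001000 ; hops seen [H0,H6,H1] ; pick H1
  + 49.146.136.0/23 (H7) depth=23
  + 9.45.201.160/28 (H2) depth=28
  Q 204.253.164.128: descend 1100110011111101101001001000 ; hops seen [H0,H6,H1] ; pick H1
  Q 9.45.201.160: descend 0000100100101101110010011010 ; hops seen [H0,H2] ; pick H2
  + 0.0.0.0/2 (H7) depth=2
  Q 49.146.136.6: descend 001100011001001010001000 ; hops seen [H0,H7,H7] ; pick H7
  del 9.45.201.160/28 (clear depth 28)
  + 9.0.0.0/8 (H5) depth=8
  Q 204.237.174.72: descend 11001100111 ; hops seen [H0,H6] ; pick H6
  + 204.253.164.0/24 (H1) depth=24
  Q 0.0.3.116: descend 0000 ; hops seen [H0,H7] ; pick H7
  Q 173.233.18.231: descend 10 ; hops seen [H0] ; pick H0
  + 151.200.74.0/24 (H1) depth=24
  + 9.45.128.0/17 (H6) depth=17
  + 204.253.164.0/24 (H5) depth=24
  del 9.0.0.0/8 (clear depth 8)
  Q 9.45.136.65: descend 00001001001011011 ; hops seen [H0,H7,H6] ; pick H6
  del 204.253.164.0/24 (clear depth 24)
  + 151.0.0.0/8 (H5) depth=8
  Q 0.0.8.182: descend 0000 ; hops seen [H0,H7] ; pick H7
  + 9.45.192.0/19 (H0) depth=19

== LOOKUPS ==
["H0","H0","H0","H1","H1","H1","H2","H7","H6","H7","H0","H6","H7"]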